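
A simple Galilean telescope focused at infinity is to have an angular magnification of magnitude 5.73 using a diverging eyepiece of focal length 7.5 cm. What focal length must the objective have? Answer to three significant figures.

43.0 cm

|M| = f_obj/|f_eye|, so f_obj = |M| x |f_eye| = 5.73 x 7.5 = 42.975 cm.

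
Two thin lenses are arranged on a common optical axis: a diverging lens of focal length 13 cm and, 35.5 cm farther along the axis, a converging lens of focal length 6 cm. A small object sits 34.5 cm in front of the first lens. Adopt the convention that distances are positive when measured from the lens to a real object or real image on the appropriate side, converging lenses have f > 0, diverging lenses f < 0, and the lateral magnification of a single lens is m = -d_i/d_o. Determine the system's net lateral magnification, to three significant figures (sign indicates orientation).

-0.0422

Lens 1: 1/d_i1 = 1/f_1 - 1/d_o1 = 1/(-13) - 1/34.5 = -0.10591 cm^-1, so d_i1 = -9.442 cm.
m_1 = -(-9.442)/34.5 = 0.2737.
The intermediate image is virtual, 9.442 cm to the left of lens 1, so d_o2 = L - d_i1 = 35.5 - (-9.442) = 44.942 cm.
Lens 2: 1/d_i2 = 1/f_2 - 1/d_o2 = 1/6 - 1/(44.942) = 0.14442 cm^-1, so d_i2 = 6.924 cm.
m_2 = -(6.924)/(44.942) = -0.1541.
The system's lateral magnification is m_1 m_2 = (0.2737)(-0.1541) = -0.0422.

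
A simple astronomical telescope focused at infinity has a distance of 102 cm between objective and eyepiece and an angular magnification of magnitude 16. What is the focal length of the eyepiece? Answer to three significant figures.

In normal adjustment the tube length equals f_obj + f_eye and |M| = f_obj/f_eye.
So f_obj = 16 f_eye and 16 f_eye + f_eye = 102 cm, giving f_eye = 102/17 = 6.000 cm and f_obj = 96.000 cm.

6.00 cm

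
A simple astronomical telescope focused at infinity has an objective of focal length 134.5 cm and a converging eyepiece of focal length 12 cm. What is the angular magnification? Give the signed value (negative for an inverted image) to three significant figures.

-11.2

M = -f_obj/f_eye = -134.5/(12) = -11.208.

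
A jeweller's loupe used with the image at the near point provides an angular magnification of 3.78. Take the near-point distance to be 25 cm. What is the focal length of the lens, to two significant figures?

9.0 cm

For the image at the near point, M = 1 + D/f.
f = D/(M - 1) = 25/(3.78 - 1) = 8.993 cm.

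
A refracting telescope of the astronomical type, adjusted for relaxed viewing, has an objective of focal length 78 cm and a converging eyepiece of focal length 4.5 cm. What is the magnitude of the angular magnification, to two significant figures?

|M| = f_obj/|f_eye| = 78/4.5 = 17.333.

17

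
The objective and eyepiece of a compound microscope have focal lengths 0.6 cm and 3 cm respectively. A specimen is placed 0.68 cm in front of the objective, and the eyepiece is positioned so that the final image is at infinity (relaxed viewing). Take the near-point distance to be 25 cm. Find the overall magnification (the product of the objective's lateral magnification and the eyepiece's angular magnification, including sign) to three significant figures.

-62.5

Objective: 1/d_i = 1/f_obj - 1/d_o = 1/0.6 - 1/0.68 = 0.19608 cm^-1, so d_i = 5.100 cm.
m_obj = -d_i/d_o = -5.100/0.68 = -7.500.
Eyepiece angular magnification (image at infinity): M_eye = D/f_e = 25/3 = 8.333.
Overall M = m_obj x M_eye = (-7.500)(8.333) = -62.50.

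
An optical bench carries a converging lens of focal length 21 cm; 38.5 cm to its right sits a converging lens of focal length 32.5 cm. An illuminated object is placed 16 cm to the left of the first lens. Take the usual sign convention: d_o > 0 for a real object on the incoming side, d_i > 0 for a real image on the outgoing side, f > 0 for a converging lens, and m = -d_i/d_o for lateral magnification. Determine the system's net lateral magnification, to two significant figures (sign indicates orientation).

-1.9

Applying the thin-lens equation to the first lens, 1/21 = 1/16 + 1/d_i1, which gives d_i1 = -67.200 cm.
Its lateral magnification is m_1 = -d_i1/d_o1 = -(-67.200)/16 = 4.2000.
The intermediate image is virtual, 67.200 cm to the left of lens 1, so d_o2 = L - d_i1 = 38.5 - (-67.200) = 105.700 cm.
Applying the thin-lens equation again with f_2 = 32.5 cm and d_o2 = 105.700 cm gives d_i2 = 46.930 cm.
m_2 = -(46.930)/(105.700) = -0.4440.
The system's lateral magnification is m_1 m_2 = (4.2000)(-0.4440) = -1.8648.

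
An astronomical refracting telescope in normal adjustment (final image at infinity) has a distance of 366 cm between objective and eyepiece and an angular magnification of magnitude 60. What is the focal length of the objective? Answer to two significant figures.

360 cm

In normal adjustment the tube length equals f_obj + f_eye and |M| = f_obj/f_eye.
So f_obj = 60 f_eye and 60 f_eye + f_eye = 366 cm, giving f_eye = 366/61 = 6.000 cm and f_obj = 360.000 cm.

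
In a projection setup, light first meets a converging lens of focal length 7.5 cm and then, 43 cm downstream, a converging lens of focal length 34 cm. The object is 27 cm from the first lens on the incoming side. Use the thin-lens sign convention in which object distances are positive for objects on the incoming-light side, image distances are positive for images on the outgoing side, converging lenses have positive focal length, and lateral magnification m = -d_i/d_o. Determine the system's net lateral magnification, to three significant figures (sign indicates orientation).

First lens: d_i1 = 1/(1/7.5 - 1/27) = 10.385 cm.
m_1 = -(10.385)/27 = -0.3846.
That image sits 32.615 cm in front of the second lens, so d_o2 = 32.615 cm.
Second lens: d_i2 = 1/(1/34 - 1/(32.615)) = -800.889 cm.
m_2 = -(-800.889)/(32.615) = 24.5556.
Overall magnification: m = m_1 m_2 = -9.4444.

-9.44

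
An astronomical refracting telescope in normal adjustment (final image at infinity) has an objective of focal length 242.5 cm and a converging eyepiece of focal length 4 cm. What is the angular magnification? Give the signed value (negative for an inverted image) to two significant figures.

M = -f_obj/f_eye = -242.5/(4) = -60.625.

-61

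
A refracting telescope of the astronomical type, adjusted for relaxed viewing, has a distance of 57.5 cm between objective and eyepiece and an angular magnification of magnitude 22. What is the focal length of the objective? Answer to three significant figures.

In normal adjustment the tube length equals f_obj + f_eye and |M| = f_obj/f_eye.
So f_obj = 22 f_eye and 22 f_eye + f_eye = 57.5 cm, giving f_eye = 57.5/23 = 2.500 cm and f_obj = 55.000 cm.

55.0 cm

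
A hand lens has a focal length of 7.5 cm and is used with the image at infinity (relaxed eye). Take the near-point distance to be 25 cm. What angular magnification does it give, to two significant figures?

3.3

M = D/f = 25/7.5 = 3.333.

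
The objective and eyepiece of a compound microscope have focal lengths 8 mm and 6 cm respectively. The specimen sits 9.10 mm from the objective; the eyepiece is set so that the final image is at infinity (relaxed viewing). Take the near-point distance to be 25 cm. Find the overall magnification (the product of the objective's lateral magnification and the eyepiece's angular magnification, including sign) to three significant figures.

-30.3

Convert to cm: f_obj = 8 mm = 0.8 cm; d_o = 9.10 mm = 0.91 cm.
Objective: 1/d_i = 1/f_obj - 1/d_o = 1/0.8 - 1/0.91 = 0.15110 cm^-1, so d_i = 6.618 cm.
m_obj = -d_i/d_o = -6.618/0.91 = -7.273.
Eyepiece angular magnification (image at infinity): M_eye = D/f_e = 25/6 = 4.167.
Overall M = m_obj x M_eye = (-7.273)(4.167) = -30.30.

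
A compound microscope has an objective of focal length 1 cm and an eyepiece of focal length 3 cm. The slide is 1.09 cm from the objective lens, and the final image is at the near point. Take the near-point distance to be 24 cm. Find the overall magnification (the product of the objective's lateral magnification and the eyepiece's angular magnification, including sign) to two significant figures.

Objective: 1/d_i = 1/f_obj - 1/d_o = 1/1 - 1/1.09 = 0.08257 cm^-1, so d_i = 12.111 cm.
m_obj = -d_i/d_o = -12.111/1.09 = -11.111.
Eyepiece angular magnification (image at near point): M_eye = 1 + D/f_e = 1 + 24/3 = 9.000.
Overall M = m_obj x M_eye = (-11.111)(9.000) = -100.00.

-100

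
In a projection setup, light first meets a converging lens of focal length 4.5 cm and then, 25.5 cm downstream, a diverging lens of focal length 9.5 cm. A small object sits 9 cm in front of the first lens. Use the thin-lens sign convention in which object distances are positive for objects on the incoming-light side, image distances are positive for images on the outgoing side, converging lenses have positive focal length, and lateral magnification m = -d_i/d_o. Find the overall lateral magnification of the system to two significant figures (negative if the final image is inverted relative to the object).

-0.37

First lens: d_i1 = 1/(1/4.5 - 1/9) = 9.000 cm.
m_1 = -(9.000)/9 = -1.0000.
Object distance for lens 2: d_o2 = 25.5 - 9.000 = 16.500 cm.
Second lens: d_i2 = 1/(1/(-9.5) - 1/(16.500)) = -6.029 cm.
m_2 = -(-6.029)/(16.500) = 0.3654.
Total m = m_1 x m_2 = (-1.0000)(0.3654) = -0.3654.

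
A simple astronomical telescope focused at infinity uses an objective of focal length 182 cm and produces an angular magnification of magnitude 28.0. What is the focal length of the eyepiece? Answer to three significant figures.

|M| = f_obj/f_eye, so f_eye = f_obj/|M| = 182/28.0 = 6.500 cm.

6.50 cm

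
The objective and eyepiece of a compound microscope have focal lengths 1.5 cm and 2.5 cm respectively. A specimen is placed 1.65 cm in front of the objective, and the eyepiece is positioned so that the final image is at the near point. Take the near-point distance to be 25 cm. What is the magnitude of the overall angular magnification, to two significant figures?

110

Objective: 1/d_i = 1/f_obj - 1/d_o = 1/1.5 - 1/1.65 = 0.06061 cm^-1, so d_i = 16.500 cm.
m_obj = -d_i/d_o = -16.500/1.65 = -10.000.
Eyepiece angular magnification (image at near point): M_eye = 1 + D/f_e = 1 + 25/2.5 = 11.000.
Overall M = m_obj x M_eye = (-10.000)(11.000) = -110.00.
|M| = 110.00.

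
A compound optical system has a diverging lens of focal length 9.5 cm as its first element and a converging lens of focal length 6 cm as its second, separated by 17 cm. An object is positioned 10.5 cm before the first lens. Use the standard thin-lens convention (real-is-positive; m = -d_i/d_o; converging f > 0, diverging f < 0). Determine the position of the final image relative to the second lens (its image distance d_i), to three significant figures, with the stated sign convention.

Applying the thin-lens equation to the first lens, 1/(-9.5) = 1/10.5 + 1/d_i1, which gives d_i1 = -4.988 cm.
The intermediate image is virtual, 4.988 cm to the left of lens 1, so d_o2 = L - d_i1 = 17 - (-4.988) = 21.988 cm.
Applying the thin-lens equation again with f_2 = 6 cm and d_o2 = 21.988 cm gives d_i2 = 8.252 cm.

8.25 cm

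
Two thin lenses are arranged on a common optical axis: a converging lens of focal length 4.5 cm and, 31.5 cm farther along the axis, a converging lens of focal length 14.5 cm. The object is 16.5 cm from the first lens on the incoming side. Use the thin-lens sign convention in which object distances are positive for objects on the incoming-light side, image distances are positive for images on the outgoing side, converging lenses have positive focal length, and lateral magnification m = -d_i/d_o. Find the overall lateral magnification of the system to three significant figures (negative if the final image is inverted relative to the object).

Lens 1: 1/d_i1 = 1/f_1 - 1/d_o1 = 1/4.5 - 1/16.5 = 0.16162 cm^-1, so d_i1 = 6.188 cm.
m_1 = -(6.188)/16.5 = -0.3750.
The intermediate image is 6.188 cm to the right of lens 1, so d_o2 = L - d_i1 = 31.5 - 6.188 = 25.312 cm.
Lens 2: 1/d_i2 = 1/f_2 - 1/d_o2 = 1/14.5 - 1/(25.312) = 0.02946 cm^-1, so d_i2 = 33.945 cm.
m_2 = -(33.945)/(25.312) = -1.3410.
The system's lateral magnification is m_1 m_2 = (-0.3750)(-1.3410) = 0.5029.

0.503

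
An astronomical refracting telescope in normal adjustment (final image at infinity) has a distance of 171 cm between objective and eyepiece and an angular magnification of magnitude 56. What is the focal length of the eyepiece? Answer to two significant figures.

In normal adjustment the tube length equals f_obj + f_eye and |M| = f_obj/f_eye.
So f_obj = 56 f_eye and 56 f_eye + f_eye = 171 cm, giving f_eye = 171/57 = 3.000 cm and f_obj = 168.000 cm.

3.0 cm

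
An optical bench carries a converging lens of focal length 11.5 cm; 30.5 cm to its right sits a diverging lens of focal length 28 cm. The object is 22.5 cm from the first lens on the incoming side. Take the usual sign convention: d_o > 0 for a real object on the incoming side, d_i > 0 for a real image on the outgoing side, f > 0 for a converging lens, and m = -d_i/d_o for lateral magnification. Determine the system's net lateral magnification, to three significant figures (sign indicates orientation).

Lens 1: 1/d_i1 = 1/f_1 - 1/d_o1 = 1/11.5 - 1/22.5 = 0.04251 cm^-1, so d_i1 = 23.523 cm.
m_1 = -(23.523)/22.5 = -1.0455.
Object distance for lens 2: d_o2 = 30.5 - 23.523 = 6.977 cm.
Lens 2: 1/d_i2 = 1/f_2 - 1/d_o2 = 1/(-28) - 1/(6.977) = -0.17904 cm^-1, so d_i2 = -5.585 cm.
m_2 = -(-5.585)/(6.977) = 0.8005.
Overall magnification: m = m_1 m_2 = -0.8369.

-0.837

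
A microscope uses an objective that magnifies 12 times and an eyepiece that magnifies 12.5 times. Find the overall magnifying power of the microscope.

The overall magnification of a compound microscope is the product of the objective and eyepiece magnifications:
M = M_obj x M_eye = 12 x 12.5 = 150.

150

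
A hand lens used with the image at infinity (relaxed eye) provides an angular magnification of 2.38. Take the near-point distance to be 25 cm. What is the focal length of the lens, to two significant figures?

For the image at infinity, M = D/f.
f = D/M = 25/2.38 = 10.504 cm.

11 cm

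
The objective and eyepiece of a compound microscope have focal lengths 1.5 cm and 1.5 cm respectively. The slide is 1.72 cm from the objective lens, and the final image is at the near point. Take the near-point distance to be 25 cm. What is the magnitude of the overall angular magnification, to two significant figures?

120

Objective: 1/d_i = 1/f_obj - 1/d_o = 1/1.5 - 1/1.72 = 0.08527 cm^-1, so d_i = 11.727 cm.
m_obj = -d_i/d_o = -11.727/1.72 = -6.818.
Eyepiece angular magnification (image at near point): M_eye = 1 + D/f_e = 1 + 25/1.5 = 17.667.
Overall M = m_obj x M_eye = (-6.818)(17.667) = -120.45.
|M| = 120.45.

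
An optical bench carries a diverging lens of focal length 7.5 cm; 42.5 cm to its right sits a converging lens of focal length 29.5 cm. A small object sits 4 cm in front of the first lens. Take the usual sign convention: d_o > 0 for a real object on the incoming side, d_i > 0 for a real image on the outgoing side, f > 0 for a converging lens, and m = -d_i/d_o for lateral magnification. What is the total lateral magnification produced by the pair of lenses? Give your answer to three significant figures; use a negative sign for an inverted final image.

First lens: d_i1 = 1/(1/(-7.5) - 1/4) = -2.609 cm.
m_1 = -(-2.609)/4 = 0.6522.
The intermediate image is virtual, 2.609 cm to the left of lens 1, so d_o2 = L - d_i1 = 42.5 - (-2.609) = 45.109 cm.
Second lens: d_i2 = 1/(1/29.5 - 1/(45.109)) = 85.254 cm.
m_2 = -(85.254)/(45.109) = -1.8900.
Total m = m_1 x m_2 = (0.6522)(-1.8900) = -1.2326.

-1.23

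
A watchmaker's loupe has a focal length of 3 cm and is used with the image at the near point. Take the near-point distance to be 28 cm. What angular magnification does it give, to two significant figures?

10

M = 1 + D/f = 1 + 28/3 = 10.333.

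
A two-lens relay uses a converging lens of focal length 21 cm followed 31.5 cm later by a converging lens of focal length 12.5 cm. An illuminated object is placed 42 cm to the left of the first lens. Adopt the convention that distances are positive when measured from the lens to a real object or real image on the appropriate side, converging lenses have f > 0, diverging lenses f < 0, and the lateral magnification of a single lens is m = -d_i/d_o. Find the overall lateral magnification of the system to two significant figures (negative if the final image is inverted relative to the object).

First lens: d_i1 = 1/(1/21 - 1/42) = 42.000 cm.
m_1 = -(42.000)/42 = -1.0000.
This image would form 42.000 cm past lens 1, i.e. 10.500 cm beyond lens 2, so it is a virtual object for lens 2: d_o2 = 31.5 - 42.000 = -10.500 cm.
Second lens: d_i2 = 1/(1/12.5 - 1/(-10.500)) = 5.707 cm.
m_2 = -(5.707)/(-10.500) = 0.5435.
The system's lateral magnification is m_1 m_2 = (-1.0000)(0.5435) = -0.5435.

-0.54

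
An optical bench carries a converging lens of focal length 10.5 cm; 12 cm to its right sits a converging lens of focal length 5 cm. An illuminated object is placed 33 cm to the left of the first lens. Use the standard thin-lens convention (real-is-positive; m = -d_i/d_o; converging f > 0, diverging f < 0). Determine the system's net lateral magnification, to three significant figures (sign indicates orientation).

First lens: d_i1 = 1/(1/10.5 - 1/33) = 15.400 cm.
m_1 = -(15.400)/33 = -0.4667.
This image would form 15.400 cm past lens 1, i.e. 3.400 cm beyond lens 2, so it is a virtual object for lens 2: d_o2 = 12 - 15.400 = -3.400 cm.
Second lens: d_i2 = 1/(1/5 - 1/(-3.400)) = 2.024 cm.
m_2 = -(2.024)/(-3.400) = 0.5952.
Total m = m_1 x m_2 = (-0.4667)(0.5952) = -0.2778.

-0.278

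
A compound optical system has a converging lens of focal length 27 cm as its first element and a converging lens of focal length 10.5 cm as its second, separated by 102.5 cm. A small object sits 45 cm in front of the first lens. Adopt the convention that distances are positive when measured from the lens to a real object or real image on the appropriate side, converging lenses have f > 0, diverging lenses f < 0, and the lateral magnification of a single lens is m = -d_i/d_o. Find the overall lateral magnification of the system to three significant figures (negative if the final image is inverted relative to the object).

First lens: d_i1 = 1/(1/27 - 1/45) = 67.500 cm.
m_1 = -(67.500)/45 = -1.5000.
The intermediate image is 67.500 cm to the right of lens 1, so d_o2 = L - d_i1 = 102.5 - 67.500 = 35.000 cm.
Second lens: d_i2 = 1/(1/10.5 - 1/(35.000)) = 15.000 cm.
m_2 = -(15.000)/(35.000) = -0.4286.
Total m = m_1 x m_2 = (-1.5000)(-0.4286) = 0.6429.

0.643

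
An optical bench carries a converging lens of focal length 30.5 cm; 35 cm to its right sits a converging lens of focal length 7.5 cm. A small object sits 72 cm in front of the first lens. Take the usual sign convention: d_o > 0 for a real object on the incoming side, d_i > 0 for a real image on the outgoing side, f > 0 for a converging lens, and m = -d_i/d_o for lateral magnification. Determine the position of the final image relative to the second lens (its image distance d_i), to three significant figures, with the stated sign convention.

Lens 1: 1/d_i1 = 1/f_1 - 1/d_o1 = 1/30.5 - 1/72 = 0.01890 cm^-1, so d_i1 = 52.916 cm.
This image would form 52.916 cm past lens 1, i.e. 17.916 cm beyond lens 2, so it is a virtual object for lens 2: d_o2 = 35 - 52.916 = -17.916 cm.
Lens 2: 1/d_i2 = 1/f_2 - 1/d_o2 = 1/7.5 - 1/(-17.916) = 0.18915 cm^-1, so d_i2 = 5.287 cm.

5.29 cm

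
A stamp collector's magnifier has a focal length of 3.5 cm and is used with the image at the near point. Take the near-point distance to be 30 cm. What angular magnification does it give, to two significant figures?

M = 1 + D/f = 1 + 30/3.5 = 9.571.

9.6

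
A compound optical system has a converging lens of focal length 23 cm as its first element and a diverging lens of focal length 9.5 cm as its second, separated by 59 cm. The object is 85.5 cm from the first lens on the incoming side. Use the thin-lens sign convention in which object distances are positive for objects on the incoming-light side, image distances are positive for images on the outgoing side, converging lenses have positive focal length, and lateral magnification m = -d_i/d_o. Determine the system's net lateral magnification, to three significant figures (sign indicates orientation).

First lens: d_i1 = 1/(1/23 - 1/85.5) = 31.464 cm.
m_1 = -(31.464)/85.5 = -0.3680.
Object distance for lens 2: d_o2 = 59 - 31.464 = 27.536 cm.
Second lens: d_i2 = 1/(1/(-9.5) - 1/(27.536)) = -7.063 cm.
m_2 = -(-7.063)/(27.536) = 0.2565.
The system's lateral magnification is m_1 m_2 = (-0.3680)(0.2565) = -0.0944.

-0.0944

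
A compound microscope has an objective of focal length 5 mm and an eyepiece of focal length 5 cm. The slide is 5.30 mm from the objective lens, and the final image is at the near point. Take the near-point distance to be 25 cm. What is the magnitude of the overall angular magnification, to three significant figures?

100

Convert to cm: f_obj = 5 mm = 0.5 cm; d_o = 5.30 mm = 0.53 cm.
Objective: 1/d_i = 1/f_obj - 1/d_o = 1/0.5 - 1/0.53 = 0.11321 cm^-1, so d_i = 8.833 cm.
m_obj = -d_i/d_o = -8.833/0.53 = -16.667.
Eyepiece angular magnification (image at near point): M_eye = 1 + D/f_e = 1 + 25/5 = 6.000.
Overall M = m_obj x M_eye = (-16.667)(6.000) = -100.00.
|M| = 100.00.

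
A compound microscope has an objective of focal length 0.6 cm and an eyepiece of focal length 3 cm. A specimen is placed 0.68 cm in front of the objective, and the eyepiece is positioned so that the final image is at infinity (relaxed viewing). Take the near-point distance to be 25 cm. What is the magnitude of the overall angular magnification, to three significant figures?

Objective: 1/d_i = 1/f_obj - 1/d_o = 1/0.6 - 1/0.68 = 0.19608 cm^-1, so d_i = 5.100 cm.
m_obj = -d_i/d_o = -5.100/0.68 = -7.500.
Eyepiece angular magnification (image at infinity): M_eye = D/f_e = 25/3 = 8.333.
Overall M = m_obj x M_eye = (-7.500)(8.333) = -62.50.
|M| = 62.50.

62.5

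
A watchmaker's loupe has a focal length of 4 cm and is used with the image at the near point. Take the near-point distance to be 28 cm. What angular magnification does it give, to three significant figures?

M = 1 + D/f = 1 + 28/4 = 8.000.

8.00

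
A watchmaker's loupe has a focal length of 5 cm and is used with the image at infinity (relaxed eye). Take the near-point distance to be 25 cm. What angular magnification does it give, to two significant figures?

5.0

M = D/f = 25/5 = 5.000.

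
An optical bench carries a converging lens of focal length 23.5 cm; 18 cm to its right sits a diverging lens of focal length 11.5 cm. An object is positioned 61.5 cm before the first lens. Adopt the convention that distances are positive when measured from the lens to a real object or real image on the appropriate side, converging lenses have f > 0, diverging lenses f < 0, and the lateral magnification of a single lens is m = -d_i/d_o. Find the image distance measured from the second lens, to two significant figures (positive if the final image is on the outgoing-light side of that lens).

-27 cm

First lens: d_i1 = 1/(1/23.5 - 1/61.5) = 38.033 cm.
Since 38.033 cm > 18 cm, the first image lies past the second lens and serves as a virtual object: d_o2 = L - d_i1 = -20.033 cm.
Second lens: d_i2 = 1/(1/(-11.5) - 1/(-20.033)) = -26.999 cm.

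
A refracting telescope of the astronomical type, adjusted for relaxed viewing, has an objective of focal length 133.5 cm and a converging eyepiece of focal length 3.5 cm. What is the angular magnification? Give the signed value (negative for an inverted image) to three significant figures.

M = -f_obj/f_eye = -133.5/(3.5) = -38.143.

-38.1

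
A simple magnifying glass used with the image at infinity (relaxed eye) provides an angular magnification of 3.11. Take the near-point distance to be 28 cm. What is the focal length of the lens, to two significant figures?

For the image at infinity, M = D/f.
f = D/M = 28/3.11 = 9.003 cm.

9.0 cm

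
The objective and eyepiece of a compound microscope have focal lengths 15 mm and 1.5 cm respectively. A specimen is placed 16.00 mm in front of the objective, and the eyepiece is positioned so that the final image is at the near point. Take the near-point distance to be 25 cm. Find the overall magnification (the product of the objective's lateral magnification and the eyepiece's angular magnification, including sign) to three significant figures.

Convert to cm: f_obj = 15 mm = 1.5 cm; d_o = 16.00 mm = 1.60 cm.
Objective: 1/d_i = 1/f_obj - 1/d_o = 1/1.5 - 1/1.60 = 0.04167 cm^-1, so d_i = 24.000 cm.
m_obj = -d_i/d_o = -24.000/1.60 = -15.000.
Eyepiece angular magnification (image at near point): M_eye = 1 + D/f_e = 1 + 25/1.5 = 17.667.
Overall M = m_obj x M_eye = (-15.000)(17.667) = -265.00.

-265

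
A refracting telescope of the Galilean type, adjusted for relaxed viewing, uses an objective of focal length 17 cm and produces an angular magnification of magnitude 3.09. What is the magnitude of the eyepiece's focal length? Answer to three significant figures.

|M| = f_obj/|f_eye|, so |f_eye| = f_obj/|M| = 17/3.09 = 5.502 cm.
(The eyepiece is diverging, so its signed focal length is -5.502 cm.)

5.50 cm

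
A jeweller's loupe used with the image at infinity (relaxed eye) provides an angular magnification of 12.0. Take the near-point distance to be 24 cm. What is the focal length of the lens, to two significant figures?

For the image at infinity, M = D/f.
f = D/M = 24/12.0 = 2.000 cm.

2.0 cm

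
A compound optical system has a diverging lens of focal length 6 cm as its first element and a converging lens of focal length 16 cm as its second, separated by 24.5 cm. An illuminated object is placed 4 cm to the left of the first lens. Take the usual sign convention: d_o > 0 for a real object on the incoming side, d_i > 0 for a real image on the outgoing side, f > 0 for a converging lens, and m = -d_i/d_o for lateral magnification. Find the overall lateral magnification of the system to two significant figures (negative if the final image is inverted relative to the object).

Lens 1: 1/d_i1 = 1/f_1 - 1/d_o1 = 1/(-6) - 1/4 = -0.41667 cm^-1, so d_i1 = -2.400 cm.
m_1 = -(-2.400)/4 = 0.6000.
With d_i1 < 0 the first image is virtual and lies on the object side; the object distance for lens 2 is d_o2 = 24.5 - (-2.400) = 26.900 cm.
Lens 2: 1/d_i2 = 1/f_2 - 1/d_o2 = 1/16 - 1/(26.900) = 0.02533 cm^-1, so d_i2 = 39.486 cm.
m_2 = -(39.486)/(26.900) = -1.4679.
The system's lateral magnification is m_1 m_2 = (0.6000)(-1.4679) = -0.8807.

-0.88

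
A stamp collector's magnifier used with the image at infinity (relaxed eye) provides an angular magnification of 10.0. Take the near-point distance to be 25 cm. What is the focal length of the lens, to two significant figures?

For the image at infinity, M = D/f.
f = D/M = 25/10.0 = 2.500 cm.

2.5 cm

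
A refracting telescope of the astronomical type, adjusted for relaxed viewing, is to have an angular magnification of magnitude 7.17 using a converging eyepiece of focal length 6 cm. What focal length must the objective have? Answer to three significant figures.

|M| = f_obj/|f_eye|, so f_obj = |M| x |f_eye| = 7.17 x 6 = 43.020 cm.

43.0 cm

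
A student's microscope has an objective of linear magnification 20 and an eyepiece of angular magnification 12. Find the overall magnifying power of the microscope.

240

The overall magnification of a compound microscope is the product of the objective and eyepiece magnifications:
M = M_obj x M_eye = 20 x 12 = 240.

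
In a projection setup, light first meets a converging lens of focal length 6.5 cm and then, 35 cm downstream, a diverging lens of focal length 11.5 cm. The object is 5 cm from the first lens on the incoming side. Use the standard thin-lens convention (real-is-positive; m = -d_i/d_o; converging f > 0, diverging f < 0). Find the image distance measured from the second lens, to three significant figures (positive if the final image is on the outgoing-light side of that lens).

Applying the thin-lens equation to the first lens, 1/6.5 = 1/5 + 1/d_i1, which gives d_i1 = -21.667 cm.
The intermediate image is virtual, 21.667 cm to the left of lens 1, so d_o2 = L - d_i1 = 35 - (-21.667) = 56.667 cm.
Applying the thin-lens equation again with f_2 = -11.5 cm and d_o2 = 56.667 cm gives d_i2 = -9.560 cm.

-9.56 cm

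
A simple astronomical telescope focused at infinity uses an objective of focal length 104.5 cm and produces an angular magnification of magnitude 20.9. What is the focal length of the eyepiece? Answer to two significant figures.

5.0 cm

|M| = f_obj/f_eye, so f_eye = f_obj/|M| = 104.5/20.9 = 5.000 cm.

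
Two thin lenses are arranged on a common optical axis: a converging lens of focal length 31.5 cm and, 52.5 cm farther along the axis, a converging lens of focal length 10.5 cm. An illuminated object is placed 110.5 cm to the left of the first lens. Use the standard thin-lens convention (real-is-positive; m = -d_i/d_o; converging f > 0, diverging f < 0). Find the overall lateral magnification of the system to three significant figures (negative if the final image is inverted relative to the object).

-2.03

First lens: d_i1 = 1/(1/31.5 - 1/110.5) = 44.060 cm.
m_1 = -(44.060)/110.5 = -0.3987.
That image sits 8.440 cm in front of the second lens, so d_o2 = 8.440 cm.
Second lens: d_i2 = 1/(1/10.5 - 1/(8.440)) = -43.016 cm.
m_2 = -(-43.016)/(8.440) = 5.0968.
Total m = m_1 x m_2 = (-0.3987)(5.0968) = -2.0323.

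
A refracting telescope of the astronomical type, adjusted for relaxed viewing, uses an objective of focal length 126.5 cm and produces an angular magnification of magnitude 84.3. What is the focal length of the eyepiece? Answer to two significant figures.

1.5 cm

|M| = f_obj/f_eye, so f_eye = f_obj/|M| = 126.5/84.3 = 1.501 cm.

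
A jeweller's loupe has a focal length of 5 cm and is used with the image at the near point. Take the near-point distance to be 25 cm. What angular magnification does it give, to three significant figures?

6.00

M = 1 + D/f = 1 + 25/5 = 6.000.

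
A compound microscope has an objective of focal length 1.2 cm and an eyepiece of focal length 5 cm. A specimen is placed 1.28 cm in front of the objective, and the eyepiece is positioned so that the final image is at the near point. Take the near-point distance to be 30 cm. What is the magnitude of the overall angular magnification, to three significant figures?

105

Objective: 1/d_i = 1/f_obj - 1/d_o = 1/1.2 - 1/1.28 = 0.05208 cm^-1, so d_i = 19.200 cm.
m_obj = -d_i/d_o = -19.200/1.28 = -15.000.
Eyepiece angular magnification (image at near point): M_eye = 1 + D/f_e = 1 + 30/5 = 7.000.
Overall M = m_obj x M_eye = (-15.000)(7.000) = -105.00.
|M| = 105.00.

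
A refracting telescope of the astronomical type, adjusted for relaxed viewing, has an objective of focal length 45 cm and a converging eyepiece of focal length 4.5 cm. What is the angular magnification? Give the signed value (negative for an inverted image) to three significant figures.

-10.0

M = -f_obj/f_eye = -45/(4.5) = -10.000.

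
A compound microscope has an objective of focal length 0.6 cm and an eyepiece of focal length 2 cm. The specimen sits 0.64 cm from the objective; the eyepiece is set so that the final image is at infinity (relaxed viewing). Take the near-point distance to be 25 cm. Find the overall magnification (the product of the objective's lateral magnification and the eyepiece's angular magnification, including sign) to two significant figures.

Objective: 1/d_i = 1/f_obj - 1/d_o = 1/0.6 - 1/0.64 = 0.10417 cm^-1, so d_i = 9.600 cm.
m_obj = -d_i/d_o = -9.600/0.64 = -15.000.
Eyepiece angular magnification (image at infinity): M_eye = D/f_e = 25/2 = 12.500.
Overall M = m_obj x M_eye = (-15.000)(12.500) = -187.50.

-190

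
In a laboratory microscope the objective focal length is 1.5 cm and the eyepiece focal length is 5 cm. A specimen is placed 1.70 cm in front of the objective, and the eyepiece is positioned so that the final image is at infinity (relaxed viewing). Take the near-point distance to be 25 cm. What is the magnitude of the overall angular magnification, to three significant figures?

Objective: 1/d_i = 1/f_obj - 1/d_o = 1/1.5 - 1/1.70 = 0.07843 cm^-1, so d_i = 12.750 cm.
m_obj = -d_i/d_o = -12.750/1.70 = -7.500.
Eyepiece angular magnification (image at infinity): M_eye = D/f_e = 25/5 = 5.000.
Overall M = m_obj x M_eye = (-7.500)(5.000) = -37.50.
|M| = 37.50.

37.5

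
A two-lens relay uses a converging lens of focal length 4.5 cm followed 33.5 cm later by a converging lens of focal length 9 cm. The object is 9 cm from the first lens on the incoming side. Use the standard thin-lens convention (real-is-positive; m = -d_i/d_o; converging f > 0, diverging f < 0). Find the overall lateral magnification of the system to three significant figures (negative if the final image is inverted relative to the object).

0.581

First lens: d_i1 = 1/(1/4.5 - 1/9) = 9.000 cm.
m_1 = -(9.000)/9 = -1.0000.
The intermediate image is 9.000 cm to the right of lens 1, so d_o2 = L - d_i1 = 33.5 - 9.000 = 24.500 cm.
Second lens: d_i2 = 1/(1/9 - 1/(24.500)) = 14.226 cm.
m_2 = -(14.226)/(24.500) = -0.5806.
Total m = m_1 x m_2 = (-1.0000)(-0.5806) = 0.5806.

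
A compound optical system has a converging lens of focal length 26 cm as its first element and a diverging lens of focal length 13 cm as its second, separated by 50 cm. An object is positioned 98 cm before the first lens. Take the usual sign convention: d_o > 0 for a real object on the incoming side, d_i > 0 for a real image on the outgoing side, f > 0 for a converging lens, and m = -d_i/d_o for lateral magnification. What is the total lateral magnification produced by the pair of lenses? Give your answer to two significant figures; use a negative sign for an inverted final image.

-0.17

Applying the thin-lens equation to the first lens, 1/26 = 1/98 + 1/d_i1, which gives d_i1 = 35.389 cm.
Its lateral magnification is m_1 = -d_i1/d_o1 = -(35.389)/98 = -0.3611.
That image sits 14.611 cm in front of the second lens, so d_o2 = 14.611 cm.
Applying the thin-lens equation again with f_2 = -13 cm and d_o2 = 14.611 cm gives d_i2 = -6.879 cm.
m_2 = -(-6.879)/(14.611) = 0.4708.
Overall magnification: m = m_1 m_2 = -0.1700.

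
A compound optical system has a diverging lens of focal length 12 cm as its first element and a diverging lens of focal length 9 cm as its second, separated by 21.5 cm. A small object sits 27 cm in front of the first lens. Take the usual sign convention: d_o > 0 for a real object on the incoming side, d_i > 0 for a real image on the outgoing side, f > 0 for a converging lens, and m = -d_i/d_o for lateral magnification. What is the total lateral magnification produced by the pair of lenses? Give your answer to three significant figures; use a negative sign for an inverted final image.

Applying the thin-lens equation to the first lens, 1/(-12) = 1/27 + 1/d_i1, which gives d_i1 = -8.308 cm.
Its lateral magnification is m_1 = -d_i1/d_o1 = -(-8.308)/27 = 0.3077.
With d_i1 < 0 the first image is virtual and lies on the object side; the object distance for lens 2 is d_o2 = 21.5 - (-8.308) = 29.808 cm.
Applying the thin-lens equation again with f_2 = -9 cm and d_o2 = 29.808 cm gives d_i2 = -6.913 cm.
m_2 = -(-6.913)/(29.808) = 0.2319.
Overall magnification: m = m_1 m_2 = 0.0714.

0.0714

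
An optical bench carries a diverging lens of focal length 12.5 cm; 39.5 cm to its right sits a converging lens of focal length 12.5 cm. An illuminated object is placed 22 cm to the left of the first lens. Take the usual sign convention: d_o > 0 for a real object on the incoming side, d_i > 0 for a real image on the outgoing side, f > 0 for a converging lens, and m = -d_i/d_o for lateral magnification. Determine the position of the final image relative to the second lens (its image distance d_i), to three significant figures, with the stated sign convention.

First lens: d_i1 = 1/(1/(-12.5) - 1/22) = -7.971 cm.
The intermediate image is virtual, 7.971 cm to the left of lens 1, so d_o2 = L - d_i1 = 39.5 - (-7.971) = 47.471 cm.
Second lens: d_i2 = 1/(1/12.5 - 1/(47.471)) = 16.968 cm.

17.0 cm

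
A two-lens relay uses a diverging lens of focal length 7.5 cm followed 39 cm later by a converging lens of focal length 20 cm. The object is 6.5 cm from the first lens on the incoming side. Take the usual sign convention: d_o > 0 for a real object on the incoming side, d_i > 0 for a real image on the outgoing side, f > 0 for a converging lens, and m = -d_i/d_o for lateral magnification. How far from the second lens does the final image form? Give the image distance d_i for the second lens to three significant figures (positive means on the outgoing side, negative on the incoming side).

37.8 cm

Lens 1: 1/d_i1 = 1/f_1 - 1/d_o1 = 1/(-7.5) - 1/6.5 = -0.28718 cm^-1, so d_i1 = -3.482 cm.
With d_i1 < 0 the first image is virtual and lies on the object side; the object distance for lens 2 is d_o2 = 39 - (-3.482) = 42.482 cm.
Lens 2: 1/d_i2 = 1/f_2 - 1/d_o2 = 1/20 - 1/(42.482) = 0.02646 cm^-1, so d_i2 = 37.792 cm.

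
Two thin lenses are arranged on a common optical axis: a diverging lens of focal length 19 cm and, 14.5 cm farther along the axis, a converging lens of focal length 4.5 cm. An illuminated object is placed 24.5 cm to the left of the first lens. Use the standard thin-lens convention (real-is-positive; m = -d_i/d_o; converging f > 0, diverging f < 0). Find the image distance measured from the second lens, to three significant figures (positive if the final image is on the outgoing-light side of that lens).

5.48 cm

Applying the thin-lens equation to the first lens, 1/(-19) = 1/24.5 + 1/d_i1, which gives d_i1 = -10.701 cm.
With d_i1 < 0 the first image is virtual and lies on the object side; the object distance for lens 2 is d_o2 = 14.5 - (-10.701) = 25.201 cm.
Applying the thin-lens equation again with f_2 = 4.5 cm and d_o2 = 25.201 cm gives d_i2 = 5.478 cm.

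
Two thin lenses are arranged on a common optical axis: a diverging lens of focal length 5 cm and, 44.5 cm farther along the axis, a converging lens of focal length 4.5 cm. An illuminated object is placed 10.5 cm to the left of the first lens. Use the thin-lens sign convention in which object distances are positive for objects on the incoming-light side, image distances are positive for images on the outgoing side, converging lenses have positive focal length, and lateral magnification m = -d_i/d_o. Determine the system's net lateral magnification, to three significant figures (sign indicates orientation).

Applying the thin-lens equation to the first lens, 1/(-5) = 1/10.5 + 1/d_i1, which gives d_i1 = -3.387 cm.
Its lateral magnification is m_1 = -d_i1/d_o1 = -(-3.387)/10.5 = 0.3226.
With d_i1 < 0 the first image is virtual and lies on the object side; the object distance for lens 2 is d_o2 = 44.5 - (-3.387) = 47.887 cm.
Applying the thin-lens equation again with f_2 = 4.5 cm and d_o2 = 47.887 cm gives d_i2 = 4.967 cm.
m_2 = -(4.967)/(47.887) = -0.1037.
The system's lateral magnification is m_1 m_2 = (0.3226)(-0.1037) = -0.0335.

-0.0335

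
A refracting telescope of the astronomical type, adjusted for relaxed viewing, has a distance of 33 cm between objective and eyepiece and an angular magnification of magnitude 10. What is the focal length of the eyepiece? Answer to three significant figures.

In normal adjustment the tube length equals f_obj + f_eye and |M| = f_obj/f_eye.
So f_obj = 10 f_eye and 10 f_eye + f_eye = 33 cm, giving f_eye = 33/11 = 3.000 cm and f_obj = 30.000 cm.

3.00 cm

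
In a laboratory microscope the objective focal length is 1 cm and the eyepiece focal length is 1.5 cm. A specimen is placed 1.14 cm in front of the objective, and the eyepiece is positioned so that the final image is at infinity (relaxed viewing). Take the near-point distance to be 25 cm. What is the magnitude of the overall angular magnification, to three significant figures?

119

Objective: 1/d_i = 1/f_obj - 1/d_o = 1/1 - 1/1.14 = 0.12281 cm^-1, so d_i = 8.143 cm.
m_obj = -d_i/d_o = -8.143/1.14 = -7.143.
Eyepiece angular magnification (image at infinity): M_eye = D/f_e = 25/1.5 = 16.667.
Overall M = m_obj x M_eye = (-7.143)(16.667) = -119.05.
|M| = 119.05.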